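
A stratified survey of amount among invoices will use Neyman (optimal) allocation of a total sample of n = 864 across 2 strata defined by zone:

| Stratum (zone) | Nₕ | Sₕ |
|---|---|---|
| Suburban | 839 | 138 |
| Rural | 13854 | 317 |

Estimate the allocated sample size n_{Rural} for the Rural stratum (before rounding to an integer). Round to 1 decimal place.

Neyman allocation: nₕ = n·NₕSₕ / Σⱼ NⱼSⱼ.
Σ NⱼSⱼ = 839·138 + 13854·317 = 4.5075 × 10^6.
n_{Rural} = 864·13854·317 / (4.5075 × 10^6) = 841.8.

841.8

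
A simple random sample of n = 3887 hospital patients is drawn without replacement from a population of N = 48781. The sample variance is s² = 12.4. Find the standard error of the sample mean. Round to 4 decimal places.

Under SRS without replacement, Var(ȳ) = (1 − f)·s²/n with f = n/N = 3887/48781 = 0.07968266.
Var(ȳ) = (1 − 0.07968266)·12.4/3887 = 0.92031734·0.0031901209 = 0.0029359236.
SE(ȳ) = √(0.0029359236) = 0.0542.

0.0542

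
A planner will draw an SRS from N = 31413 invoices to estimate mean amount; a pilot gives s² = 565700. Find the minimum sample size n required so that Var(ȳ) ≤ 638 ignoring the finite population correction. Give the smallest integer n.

887

Without fpc, n₀ = s²/D = 565700/638 = 886.6771.
Rounding up, n = 887.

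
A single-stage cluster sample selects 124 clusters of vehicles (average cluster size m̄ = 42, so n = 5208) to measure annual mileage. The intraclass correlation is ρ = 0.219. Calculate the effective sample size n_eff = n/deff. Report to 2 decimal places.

521.90

deff = 1 + (42 − 1)·0.219 = 1 + 8.979 = 9.979.
n_eff = 5208 / 9.979 = 521.90.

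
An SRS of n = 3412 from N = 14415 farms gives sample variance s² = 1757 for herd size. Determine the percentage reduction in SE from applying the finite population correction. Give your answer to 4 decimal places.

f = n/N = 3412/14415 = 0.23669788.
SE_no-fpc = √(s²/n) = 0.71759825; SE_fpc = √((1−f)s²/n) = 0.62694523.
Ratio = √(1−f) = 0.87367163. Reduction = 100·(1 − 0.87367163) = 12.6328%.

12.6328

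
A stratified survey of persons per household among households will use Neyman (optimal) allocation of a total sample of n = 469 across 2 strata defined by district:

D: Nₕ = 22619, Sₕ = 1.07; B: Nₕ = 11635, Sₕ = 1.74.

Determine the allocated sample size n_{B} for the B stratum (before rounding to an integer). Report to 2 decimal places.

Neyman allocation: nₕ = n·NₕSₕ / Σⱼ NⱼSⱼ.
Σ NⱼSⱼ = 22619·1.07 + 11635·1.74 = 44447.23.
n_{B} = 469·11635·1.74 / 44447.23 = 213.62.

213.62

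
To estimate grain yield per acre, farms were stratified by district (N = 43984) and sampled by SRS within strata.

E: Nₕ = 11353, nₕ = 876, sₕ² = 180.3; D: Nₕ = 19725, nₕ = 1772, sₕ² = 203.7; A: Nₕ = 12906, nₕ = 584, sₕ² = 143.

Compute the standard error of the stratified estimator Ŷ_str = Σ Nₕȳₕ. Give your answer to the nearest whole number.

10204

Var(Ŷ_str) = Σₕ Nₕ²(1 − fₕ)sₕ²/nₕ.
E: 11353²·(1 − 876/11353)·180.3/876 = 2.4481566 × 10^7.
D: 19725²·(1 − 1772/19725)·203.7/1772 = 4.0708149 × 10^7.
A: 12906²·(1 − 584/12906)·143/584 = 3.894001 × 10^7.
Sum = 1.0412973 × 10^8.
SE = √(1.0412973 × 10^8) = 10204.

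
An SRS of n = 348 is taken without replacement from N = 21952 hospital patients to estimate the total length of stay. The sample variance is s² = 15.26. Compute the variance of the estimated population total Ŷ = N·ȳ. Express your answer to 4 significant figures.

Var(Ŷ) = N²·Var(ȳ) = N²·(1 − n/N)·s²/n.
f = 348/21952 = 0.01585277; Var(ȳ) = 0.98414723·15.26/348 = 0.043155422.
Var(Ŷ) = 21952² · 0.043155422 = 2.0796179 × 10^7.

2.080 × 10^7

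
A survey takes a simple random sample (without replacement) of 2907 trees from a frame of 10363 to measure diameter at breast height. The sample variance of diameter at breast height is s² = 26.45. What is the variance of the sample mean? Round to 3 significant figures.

0.00655

Under SRS without replacement, Var(ȳ) = (1 − f)·s²/n with f = n/N = 2907/10363 = 0.28051722.
Var(ȳ) = (1 − 0.28051722)·26.45/2907 = 0.71948278·0.0090987272 = 0.0065463775.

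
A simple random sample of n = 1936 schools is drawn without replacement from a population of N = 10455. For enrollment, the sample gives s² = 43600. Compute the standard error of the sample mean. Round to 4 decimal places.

4.2837

Under SRS without replacement, Var(ȳ) = (1 − f)·s²/n with f = n/N = 1936/10455 = 0.18517456.
Var(ȳ) = (1 − 0.18517456)·43600/1936 = 0.81482544·22.520661 = 18.350408.
SE(ȳ) = √(18.350408) = 4.2837.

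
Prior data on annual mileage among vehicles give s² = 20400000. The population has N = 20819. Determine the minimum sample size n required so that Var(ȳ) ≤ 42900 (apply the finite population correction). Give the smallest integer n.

465

Without fpc, n₀ = s²/D = 20400000/42900 = 475.5245.
With fpc, (1 − n/N)·s²/n ≤ D requires n ≥ n₀/(1 + n₀/N) = 475.5245/(1 + 475.5245/20819) = 464.9056.
Rounding up, n = 465.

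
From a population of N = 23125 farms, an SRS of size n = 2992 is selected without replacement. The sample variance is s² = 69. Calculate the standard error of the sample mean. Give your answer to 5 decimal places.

0.14170

Under SRS without replacement, Var(ȳ) = (1 − f)·s²/n with f = n/N = 2992/23125 = 0.12938378.
Var(ȳ) = (1 − 0.12938378)·69/2992 = 0.87061622·0.023061497 = 0.020077714.
SE(ȳ) = √(0.020077714) = 0.14170.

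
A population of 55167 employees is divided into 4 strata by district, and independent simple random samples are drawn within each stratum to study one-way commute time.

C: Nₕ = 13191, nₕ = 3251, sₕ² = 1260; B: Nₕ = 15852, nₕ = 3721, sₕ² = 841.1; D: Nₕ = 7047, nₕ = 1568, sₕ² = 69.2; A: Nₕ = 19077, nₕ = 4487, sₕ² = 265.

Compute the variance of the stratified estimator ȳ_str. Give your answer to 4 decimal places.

Var(ȳ_str) = Σₕ Wₕ²(1 − fₕ)sₕ²/nₕ with Wₕ = Nₕ/N, N = 55167.
C: Wₕ = 0.23911034; term = 0.23911034²·(1 − 0.24645592)·1260/3251 = 0.016697788.
B: Wₕ = 0.28734570; term = 0.28734570²·(1 − 0.23473379)·841.1/3721 = 0.014282686.
D: Wₕ = 0.12773941; term = 0.12773941²·(1 − 0.22250603)·69.2/1568 = 5.5989537 × 10^-4.
A: Wₕ = 0.34580456; term = 0.34580456²·(1 − 0.23520470)·265/4487 = 0.0054012769.
Sum = 0.036941646.

0.0369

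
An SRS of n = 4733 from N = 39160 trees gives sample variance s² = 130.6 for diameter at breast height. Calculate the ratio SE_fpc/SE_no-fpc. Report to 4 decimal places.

f = n/N = 4733/39160 = 0.12086313.
SE_no-fpc = √(s²/n) = 0.16611289; SE_fpc = √((1−f)s²/n) = 0.15575127.
Ratio = √(1−f) = 0.93762299.

0.9376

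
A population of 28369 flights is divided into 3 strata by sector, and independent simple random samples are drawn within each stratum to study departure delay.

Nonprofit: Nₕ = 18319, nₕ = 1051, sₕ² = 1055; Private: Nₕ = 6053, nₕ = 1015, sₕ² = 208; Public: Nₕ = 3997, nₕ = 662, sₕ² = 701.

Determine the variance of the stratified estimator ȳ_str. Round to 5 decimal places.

0.41986

Var(ȳ_str) = Σₕ Wₕ²(1 − fₕ)sₕ²/nₕ with Wₕ = Nₕ/N, N = 28369.
Nonprofit: Wₕ = 0.64574007; term = 0.64574007²·(1 − 0.05737213)·1055/1051 = 0.39455313.
Private: Wₕ = 0.21336670; term = 0.21336670²·(1 − 0.16768545)·208/1015 = 0.0077649395.
Public: Wₕ = 0.14089323; term = 0.14089323²·(1 − 0.16562422)·701/662 = 0.017538884.
Sum = 0.41985695.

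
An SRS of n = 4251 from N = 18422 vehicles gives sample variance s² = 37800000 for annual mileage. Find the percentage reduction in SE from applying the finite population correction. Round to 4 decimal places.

12.2935

f = n/N = 4251/18422 = 0.23075670.
SE_no-fpc = √(s²/n) = 94.297537; SE_fpc = √((1−f)s²/n) = 82.705084.
Ratio = √(1−f) = 0.87706516. Reduction = 100·(1 − 0.87706516) = 12.2935%.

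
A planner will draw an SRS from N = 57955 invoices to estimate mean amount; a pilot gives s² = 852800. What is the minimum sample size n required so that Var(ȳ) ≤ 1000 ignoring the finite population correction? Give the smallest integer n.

Without fpc, n₀ = s²/D = 852800/1000 = 852.8000.
Rounding up, n = 853.

853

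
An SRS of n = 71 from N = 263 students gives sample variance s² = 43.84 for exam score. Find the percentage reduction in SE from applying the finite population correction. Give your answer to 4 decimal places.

f = n/N = 71/263 = 0.26996198.
SE_no-fpc = √(s²/n) = 0.78578928; SE_fpc = √((1−f)s²/n) = 0.67139614.
Ratio = √(1−f) = 0.85442263. Reduction = 100·(1 − 0.85442263) = 14.5577%.

14.5577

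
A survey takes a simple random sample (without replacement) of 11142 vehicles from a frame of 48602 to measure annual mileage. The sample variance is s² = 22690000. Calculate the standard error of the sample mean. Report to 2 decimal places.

39.62

Under SRS without replacement, Var(ȳ) = (1 − f)·s²/n with f = n/N = 11142/48602 = 0.22924983.
Var(ȳ) = (1 − 0.22924983)·22690000/11142 = 0.77075017·2036.4387 = 1569.5855.
SE(ȳ) = √(1569.5855) = 39.62.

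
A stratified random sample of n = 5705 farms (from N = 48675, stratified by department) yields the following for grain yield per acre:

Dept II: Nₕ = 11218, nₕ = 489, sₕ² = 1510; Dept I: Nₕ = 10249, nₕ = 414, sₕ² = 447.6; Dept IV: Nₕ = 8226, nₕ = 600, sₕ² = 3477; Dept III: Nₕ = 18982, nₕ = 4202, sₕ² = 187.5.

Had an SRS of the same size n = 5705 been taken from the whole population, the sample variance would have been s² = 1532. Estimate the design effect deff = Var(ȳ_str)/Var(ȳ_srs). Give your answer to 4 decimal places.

Var(ȳ_str) = Σ Wₕ²(1−fₕ)sₕ²/nₕ with Wₕ = Nₕ/48675:
  Dept II: (11218/48675)²·(1−489/11218)·1510/489 = 0.15686673
  Dept I: (10249/48675)²·(1−414/10249)·447.6/414 = 0.045997441
  Dept IV: (8226/48675)²·(1−600/8226)·3477/600 = 0.15343591
  Dept III: (18982/48675)²·(1−4202/18982)·187.5/4202 = 0.0052838406
  → Var(ȳ_str) = 0.36158392.
Var(ȳ_srs) = (1 − 5705/48675)·1532/5705 = 0.23706231.
deff = 0.36158392 / 0.23706231 = 1.5253.

1.5253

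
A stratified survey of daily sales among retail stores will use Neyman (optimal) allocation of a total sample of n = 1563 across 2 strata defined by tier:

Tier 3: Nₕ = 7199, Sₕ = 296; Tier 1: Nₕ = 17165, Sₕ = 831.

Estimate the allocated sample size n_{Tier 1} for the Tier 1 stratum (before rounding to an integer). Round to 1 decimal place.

Neyman allocation: nₕ = n·NₕSₕ / Σⱼ NⱼSⱼ.
Σ NⱼSⱼ = 7199·296 + 17165·831 = 1.6395019 × 10^7.
n_{Tier 1} = 1563·17165·831 / (1.6395019 × 10^7) = 1359.9.

1359.9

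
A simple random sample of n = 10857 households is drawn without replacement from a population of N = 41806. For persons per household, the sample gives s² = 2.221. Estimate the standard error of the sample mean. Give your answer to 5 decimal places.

0.01231

Under SRS without replacement, Var(ȳ) = (1 − f)·s²/n with f = n/N = 10857/41806 = 0.25969956.
Var(ȳ) = (1 − 0.25969956)·2.221/10857 = 0.74030044·2.0456848 × 10^-4 = 1.5144214 × 10^-4.
SE(ȳ) = √(1.5144214 × 10^-4) = 0.01231.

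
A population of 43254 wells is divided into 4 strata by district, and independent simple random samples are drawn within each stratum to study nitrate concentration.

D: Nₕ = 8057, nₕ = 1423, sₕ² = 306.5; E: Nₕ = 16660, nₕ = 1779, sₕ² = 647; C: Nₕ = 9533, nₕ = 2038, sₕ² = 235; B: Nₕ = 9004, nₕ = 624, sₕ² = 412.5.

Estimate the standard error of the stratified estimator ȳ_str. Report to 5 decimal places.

Var(ȳ_str) = Σₕ Wₕ²(1 − fₕ)sₕ²/nₕ with Wₕ = Nₕ/N, N = 43254.
D: Wₕ = 0.18627179; term = 0.18627179²·(1 − 0.17661661)·306.5/1423 = 0.0061534951.
E: Wₕ = 0.38516669; term = 0.38516669²·(1 − 0.10678271)·647/1779 = 0.048192882.
C: Wₕ = 0.22039580; term = 0.22039580²·(1 − 0.21378370)·235/2038 = 0.0044036456.
B: Wₕ = 0.20816572; term = 0.20816572²·(1 − 0.06930253)·412.5/624 = 0.026660379.
Sum = 0.085410402.
SE = √(0.085410402) = 0.29225.

0.29225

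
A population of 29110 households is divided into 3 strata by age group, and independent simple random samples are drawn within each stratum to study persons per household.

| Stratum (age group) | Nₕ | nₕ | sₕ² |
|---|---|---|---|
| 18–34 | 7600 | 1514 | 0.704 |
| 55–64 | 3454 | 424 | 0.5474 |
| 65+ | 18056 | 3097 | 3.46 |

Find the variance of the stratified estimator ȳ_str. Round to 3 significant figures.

3.97 × 10^-4

Var(ȳ_str) = Σₕ Wₕ²(1 − fₕ)sₕ²/nₕ with Wₕ = Nₕ/N, N = 29110.
18–34: Wₕ = 0.26107867; term = 0.26107867²·(1 − 0.19921053)·0.704/1514 = 2.5380952 × 10^-5.
55–64: Wₕ = 0.11865338; term = 0.11865338²·(1 − 0.12275622)·0.5474/424 = 1.5944815 × 10^-5.
65+: Wₕ = 0.62026795; term = 0.62026795²·(1 − 0.17152193)·3.46/3097 = 3.5610215 × 10^-4.
Sum = 3.9742792 × 10^-4.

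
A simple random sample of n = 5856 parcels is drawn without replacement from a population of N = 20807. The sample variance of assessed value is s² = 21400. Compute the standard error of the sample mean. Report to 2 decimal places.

1.62

Under SRS without replacement, Var(ȳ) = (1 − f)·s²/n with f = n/N = 5856/20807 = 0.28144374.
Var(ȳ) = (1 − 0.28144374)·21400/5856 = 0.71855626·3.6543716 = 2.6258716.
SE(ȳ) = √(2.6258716) = 1.62.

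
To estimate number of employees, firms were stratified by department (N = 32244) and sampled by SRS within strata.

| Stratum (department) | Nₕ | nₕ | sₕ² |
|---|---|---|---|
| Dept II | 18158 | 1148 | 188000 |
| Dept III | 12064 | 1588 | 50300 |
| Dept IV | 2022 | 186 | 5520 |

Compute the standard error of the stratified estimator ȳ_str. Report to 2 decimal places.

7.25

Var(ȳ_str) = Σₕ Wₕ²(1 − fₕ)sₕ²/nₕ with Wₕ = Nₕ/N, N = 32244.
Dept II: Wₕ = 0.56314353; term = 0.56314353²·(1 − 0.06322282)·188000/1148 = 48.650853.
Dept III: Wₕ = 0.37414713; term = 0.37414713²·(1 − 0.13163130)·50300/1588 = 3.8504056.
Dept IV: Wₕ = 0.06270934; term = 0.06270934²·(1 − 0.09198813)·5520/186 = 0.10596981.
Sum = 52.607228.
SE = √(52.607228) = 7.25.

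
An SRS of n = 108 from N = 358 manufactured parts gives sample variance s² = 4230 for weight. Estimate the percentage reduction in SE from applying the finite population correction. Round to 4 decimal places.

f = n/N = 108/358 = 0.30167598.
SE_no-fpc = √(s²/n) = 6.2583278; SE_fpc = √((1−f)s²/n) = 5.2298207.
Ratio = √(1−f) = 0.83565784. Reduction = 100·(1 − 0.83565784) = 16.4342%.

16.4342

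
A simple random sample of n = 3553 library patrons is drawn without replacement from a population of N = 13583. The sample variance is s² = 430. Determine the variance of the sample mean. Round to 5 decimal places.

Under SRS without replacement, Var(ȳ) = (1 − f)·s²/n with f = n/N = 3553/13583 = 0.26157697.
Var(ȳ) = (1 − 0.26157697)·430/3553 = 0.73842303·0.12102449 = 0.089367268.

0.08937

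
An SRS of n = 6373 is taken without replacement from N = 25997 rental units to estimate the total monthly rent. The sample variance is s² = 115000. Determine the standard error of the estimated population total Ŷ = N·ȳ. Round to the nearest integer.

Var(Ŷ) = N²·Var(ȳ) = N²·(1 − n/N)·s²/n.
f = 6373/25997 = 0.24514367; Var(ȳ) = 0.75485633·115000/6373 = 13.621289.
Var(Ŷ) = 25997² · 13.621289 = 9.2058666 × 10^9.
SE(Ŷ) = √(9.2058666 × 10^9) = 95947.

95947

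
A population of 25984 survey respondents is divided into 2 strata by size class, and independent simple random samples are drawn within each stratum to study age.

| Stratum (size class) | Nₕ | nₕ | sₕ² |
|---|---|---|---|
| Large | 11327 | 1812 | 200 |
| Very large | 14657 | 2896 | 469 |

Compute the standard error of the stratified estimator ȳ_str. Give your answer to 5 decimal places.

Var(ȳ_str) = Σₕ Wₕ²(1 − fₕ)sₕ²/nₕ with Wₕ = Nₕ/N, N = 25984.
Large: Wₕ = 0.43592211; term = 0.43592211²·(1 − 0.15997175)·200/1812 = 0.01761909.
Very large: Wₕ = 0.56407789; term = 0.56407789²·(1 − 0.19758477)·469/2896 = 0.041347724.
Sum = 0.058966814.
SE = √(0.058966814) = 0.24283.

0.24283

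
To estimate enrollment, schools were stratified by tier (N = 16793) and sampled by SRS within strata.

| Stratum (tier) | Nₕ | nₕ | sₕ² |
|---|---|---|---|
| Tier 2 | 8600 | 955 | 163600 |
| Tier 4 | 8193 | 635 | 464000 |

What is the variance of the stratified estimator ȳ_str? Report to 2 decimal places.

200.39

Var(ȳ_str) = Σₕ Wₕ²(1 − fₕ)sₕ²/nₕ with Wₕ = Nₕ/N, N = 16793.
Tier 2: Wₕ = 0.51211814; term = 0.51211814²·(1 − 0.11104651)·163600/955 = 39.939194.
Tier 4: Wₕ = 0.48788186; term = 0.48788186²·(1 − 0.07750519)·464000/635 = 160.44919.
Sum = 200.38838.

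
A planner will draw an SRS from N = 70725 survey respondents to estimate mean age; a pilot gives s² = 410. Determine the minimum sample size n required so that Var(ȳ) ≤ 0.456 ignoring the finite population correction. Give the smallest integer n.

Without fpc, n₀ = s²/D = 410/0.456 = 899.1228.
Rounding up, n = 900.

900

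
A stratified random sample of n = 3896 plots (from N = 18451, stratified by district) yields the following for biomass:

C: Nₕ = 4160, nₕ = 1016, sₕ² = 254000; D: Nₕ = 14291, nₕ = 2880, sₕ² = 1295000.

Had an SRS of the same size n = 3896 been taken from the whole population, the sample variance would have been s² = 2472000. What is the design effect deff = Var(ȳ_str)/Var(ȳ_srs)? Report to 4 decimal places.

Var(ȳ_str) = Σ Wₕ²(1−fₕ)sₕ²/nₕ with Wₕ = Nₕ/18451:
  C: (4160/18451)²·(1−1016/4160)·254000/1016 = 9.6045287
  D: (14291/18451)²·(1−2880/14291)·1295000/2880 = 215.38913
  → Var(ȳ_str) = 224.99366.
Var(ȳ_srs) = (1 − 3896/18451)·2472000/3896 = 500.52044.
deff = 224.99366 / 500.52044 = 0.4495.

0.4495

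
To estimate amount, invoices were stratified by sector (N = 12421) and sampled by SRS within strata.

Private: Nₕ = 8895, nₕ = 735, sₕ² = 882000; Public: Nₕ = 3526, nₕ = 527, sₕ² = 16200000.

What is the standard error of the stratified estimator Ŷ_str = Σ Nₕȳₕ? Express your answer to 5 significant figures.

642000

Var(Ŷ_str) = Σₕ Nₕ²(1 − fₕ)sₕ²/nₕ.
Private: 8895²·(1 − 735/8895)·882000/735 = 8.709984 × 10^10.
Public: 3526²·(1 − 527/3526)·16200000/527 = 3.2505973 × 10^11.
Sum = 4.1215957 × 10^11.
SE = √(4.1215957 × 10^11) = 642000.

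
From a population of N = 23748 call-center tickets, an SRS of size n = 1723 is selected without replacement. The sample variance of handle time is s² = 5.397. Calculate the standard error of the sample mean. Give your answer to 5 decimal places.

Under SRS without replacement, Var(ȳ) = (1 − f)·s²/n with f = n/N = 1723/23748 = 0.07255348.
Var(ȳ) = (1 − 0.07255348)·5.397/1723 = 0.92744652·0.0031323273 = 0.0029050661.
SE(ȳ) = √(0.0029050661) = 0.05390.

0.05390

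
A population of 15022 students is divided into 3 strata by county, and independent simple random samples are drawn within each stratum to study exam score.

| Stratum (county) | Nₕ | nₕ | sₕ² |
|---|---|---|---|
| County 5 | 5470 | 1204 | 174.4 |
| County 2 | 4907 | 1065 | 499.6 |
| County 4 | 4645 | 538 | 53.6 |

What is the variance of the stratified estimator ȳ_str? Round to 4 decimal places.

Var(ȳ_str) = Σₕ Wₕ²(1 − fₕ)sₕ²/nₕ with Wₕ = Nₕ/N, N = 15022.
County 5: Wₕ = 0.36413261; term = 0.36413261²·(1 − 0.22010969)·174.4/1204 = 0.014978649.
County 2: Wₕ = 0.32665424; term = 0.32665424²·(1 − 0.21703689)·499.6/1065 = 0.039191395.
County 4: Wₕ = 0.30921315; term = 0.30921315²·(1 − 0.11582347)·53.6/538 = 0.0084224302.
Sum = 0.062592474.

0.0626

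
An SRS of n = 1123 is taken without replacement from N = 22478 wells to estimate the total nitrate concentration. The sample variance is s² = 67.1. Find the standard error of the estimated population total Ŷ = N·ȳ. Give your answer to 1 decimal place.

Var(Ŷ) = N²·Var(ȳ) = N²·(1 − n/N)·s²/n.
f = 1123/22478 = 0.04995996; Var(ȳ) = 0.95004004·67.1/1123 = 0.056765527.
Var(Ŷ) = 22478² · 0.056765527 = 2.8681378 × 10^7.
SE(Ŷ) = √(2.8681378 × 10^7) = 5355.5.

5355.5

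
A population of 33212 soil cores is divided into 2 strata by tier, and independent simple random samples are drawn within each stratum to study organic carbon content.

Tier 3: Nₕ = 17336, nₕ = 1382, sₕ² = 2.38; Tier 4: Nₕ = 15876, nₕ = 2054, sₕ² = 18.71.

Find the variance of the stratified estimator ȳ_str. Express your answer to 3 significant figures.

0.00224

Var(ȳ_str) = Σₕ Wₕ²(1 − fₕ)sₕ²/nₕ with Wₕ = Nₕ/N, N = 33212.
Tier 3: Wₕ = 0.52198001; term = 0.52198001²·(1 − 0.07971850)·2.38/1382 = 4.3181462 × 10^-4.
Tier 4: Wₕ = 0.47801999; term = 0.47801999²·(1 − 0.12937768)·18.71/2054 = 0.0018121547.
Sum = 0.0022439693.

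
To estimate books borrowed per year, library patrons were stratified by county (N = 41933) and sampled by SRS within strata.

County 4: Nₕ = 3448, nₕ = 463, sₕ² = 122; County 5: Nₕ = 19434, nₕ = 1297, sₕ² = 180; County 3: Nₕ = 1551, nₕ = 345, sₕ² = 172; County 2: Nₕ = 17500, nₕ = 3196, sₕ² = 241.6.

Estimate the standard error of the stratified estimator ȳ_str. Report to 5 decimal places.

Var(ȳ_str) = Σₕ Wₕ²(1 − fₕ)sₕ²/nₕ with Wₕ = Nₕ/N, N = 41933.
County 4: Wₕ = 0.08222641; term = 0.08222641²·(1 − 0.13428074)·122/463 = 0.0015423345.
County 5: Wₕ = 0.46345360; term = 0.46345360²·(1 − 0.06673871)·180/1297 = 0.027819435.
County 3: Wₕ = 0.03698758; term = 0.03698758²·(1 − 0.22243714)·172/345 = 5.3034269 × 10^-4.
County 2: Wₕ = 0.41733241; term = 0.41733241²·(1 − 0.18262857)·241.6/3196 = 0.010761526.
Sum = 0.040653638.
SE = √(0.040653638) = 0.20163.

0.20163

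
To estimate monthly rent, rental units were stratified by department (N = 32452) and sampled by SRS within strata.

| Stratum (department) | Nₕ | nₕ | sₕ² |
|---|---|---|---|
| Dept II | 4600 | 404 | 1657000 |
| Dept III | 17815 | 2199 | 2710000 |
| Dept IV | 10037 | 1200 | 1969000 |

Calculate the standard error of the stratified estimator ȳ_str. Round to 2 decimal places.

23.21

Var(ȳ_str) = Σₕ Wₕ²(1 − fₕ)sₕ²/nₕ with Wₕ = Nₕ/N, N = 32452.
Dept II: Wₕ = 0.14174781; term = 0.14174781²·(1 − 0.08782609)·1657000/404 = 75.171206.
Dept III: Wₕ = 0.54896462; term = 0.54896462²·(1 − 0.12343531)·2710000/2199 = 325.54929.
Dept IV: Wₕ = 0.30928756; term = 0.30928756²·(1 − 0.11955764)·1969000/1200 = 138.19436.
Sum = 538.91486.
SE = √(538.91486) = 23.21.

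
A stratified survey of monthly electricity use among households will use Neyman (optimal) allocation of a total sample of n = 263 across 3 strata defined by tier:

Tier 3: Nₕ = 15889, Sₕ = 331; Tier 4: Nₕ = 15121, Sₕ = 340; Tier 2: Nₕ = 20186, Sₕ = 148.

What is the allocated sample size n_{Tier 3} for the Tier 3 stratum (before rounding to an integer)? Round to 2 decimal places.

103.32

Neyman allocation: nₕ = n·NₕSₕ / Σⱼ NⱼSⱼ.
Σ NⱼSⱼ = 15889·331 + 15121·340 + 20186·148 = 1.3387927 × 10^7.
n_{Tier 3} = 263·15889·331 / (1.3387927 × 10^7) = 103.32.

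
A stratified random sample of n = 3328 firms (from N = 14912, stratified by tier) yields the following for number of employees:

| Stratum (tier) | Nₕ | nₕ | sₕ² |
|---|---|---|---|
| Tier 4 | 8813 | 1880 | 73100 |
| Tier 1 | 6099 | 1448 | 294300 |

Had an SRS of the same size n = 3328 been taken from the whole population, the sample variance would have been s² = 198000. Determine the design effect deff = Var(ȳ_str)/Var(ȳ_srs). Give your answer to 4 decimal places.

0.7922

Var(ȳ_str) = Σ Wₕ²(1−fₕ)sₕ²/nₕ with Wₕ = Nₕ/14912:
  Tier 4: (8813/14912)²·(1−1880/8813)·73100/1880 = 10.683971
  Tier 1: (6099/14912)²·(1−1448/6099)·294300/1448 = 25.927156
  → Var(ȳ_str) = 36.611127.
Var(ȳ_srs) = (1 − 3328/14912)·198000/3328 = 46.217295.
deff = 36.611127 / 46.217295 = 0.7922.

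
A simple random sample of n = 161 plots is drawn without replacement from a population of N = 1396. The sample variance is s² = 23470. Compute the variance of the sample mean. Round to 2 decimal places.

Under SRS without replacement, Var(ȳ) = (1 − f)·s²/n with f = n/N = 161/1396 = 0.11532951.
Var(ȳ) = (1 − 0.11532951)·23470/161 = 0.88467049·145.7764 = 128.96408.

128.96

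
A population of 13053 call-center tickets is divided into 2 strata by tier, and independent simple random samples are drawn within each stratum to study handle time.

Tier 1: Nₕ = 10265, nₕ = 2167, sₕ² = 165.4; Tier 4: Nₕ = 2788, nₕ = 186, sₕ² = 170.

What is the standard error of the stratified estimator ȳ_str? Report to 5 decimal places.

Var(ȳ_str) = Σₕ Wₕ²(1 − fₕ)sₕ²/nₕ with Wₕ = Nₕ/N, N = 13053.
Tier 1: Wₕ = 0.78640925; term = 0.78640925²·(1 − 0.21110570)·165.4/2167 = 0.03723854.
Tier 4: Wₕ = 0.21359075; term = 0.21359075²·(1 − 0.06671449)·170/186 = 0.03891485.
Sum = 0.07615339.
SE = √(0.07615339) = 0.27596.

0.27596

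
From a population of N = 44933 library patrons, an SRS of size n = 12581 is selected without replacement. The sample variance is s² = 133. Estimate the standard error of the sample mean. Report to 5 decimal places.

Under SRS without replacement, Var(ȳ) = (1 − f)·s²/n with f = n/N = 12581/44933 = 0.27999466.
Var(ȳ) = (1 − 0.27999466)·133/12581 = 0.72000534·0.010571497 = 0.0076115341.
SE(ȳ) = √(0.0076115341) = 0.08724.

0.08724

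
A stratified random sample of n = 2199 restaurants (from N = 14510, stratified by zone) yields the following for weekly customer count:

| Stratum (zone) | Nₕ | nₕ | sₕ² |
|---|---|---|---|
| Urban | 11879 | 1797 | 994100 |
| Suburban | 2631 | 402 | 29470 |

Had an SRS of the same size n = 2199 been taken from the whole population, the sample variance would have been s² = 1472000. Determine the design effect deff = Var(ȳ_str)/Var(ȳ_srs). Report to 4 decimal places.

0.5577

Var(ȳ_str) = Σ Wₕ²(1−fₕ)sₕ²/nₕ with Wₕ = Nₕ/14510:
  Urban: (11879/14510)²·(1−1797/11879)·994100/1797 = 314.68334
  Suburban: (2631/14510)²·(1−402/2631)·29470/402 = 2.0419738
  → Var(ȳ_str) = 316.72531.
Var(ȳ_srs) = (1 − 2199/14510)·1472000/2199 = 567.9479.
deff = 316.72531 / 567.9479 = 0.5577.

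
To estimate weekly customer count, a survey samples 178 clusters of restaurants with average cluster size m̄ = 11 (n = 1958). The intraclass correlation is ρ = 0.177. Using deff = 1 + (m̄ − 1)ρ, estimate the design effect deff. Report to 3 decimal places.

deff = 1 + (11 − 1)·0.177 = 1 + 1.77 = 2.77.

2.770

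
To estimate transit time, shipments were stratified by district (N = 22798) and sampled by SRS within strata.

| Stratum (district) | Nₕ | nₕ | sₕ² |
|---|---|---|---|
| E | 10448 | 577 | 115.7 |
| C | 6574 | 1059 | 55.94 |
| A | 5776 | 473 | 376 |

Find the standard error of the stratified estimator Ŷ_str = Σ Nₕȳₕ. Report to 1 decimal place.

6851.6

Var(Ŷ_str) = Σₕ Nₕ²(1 − fₕ)sₕ²/nₕ.
E: 10448²·(1 − 577/10448)·115.7/577 = 2.0680063 × 10^7.
C: 6574²·(1 − 1059/6574)·55.94/1059 = 1.9151453 × 10^6.
A: 5776²·(1 − 473/5776)·376/473 = 2.4348685 × 10^7.
Sum = 4.6943893 × 10^7.
SE = √(4.6943893 × 10^7) = 6851.6.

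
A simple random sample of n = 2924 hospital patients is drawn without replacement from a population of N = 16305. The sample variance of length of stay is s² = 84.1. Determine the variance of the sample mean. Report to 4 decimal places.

0.0236

Under SRS without replacement, Var(ȳ) = (1 − f)·s²/n with f = n/N = 2924/16305 = 0.17933149.
Var(ȳ) = (1 − 0.17933149)·84.1/2924 = 0.82066851·0.02876197 = 0.023604043.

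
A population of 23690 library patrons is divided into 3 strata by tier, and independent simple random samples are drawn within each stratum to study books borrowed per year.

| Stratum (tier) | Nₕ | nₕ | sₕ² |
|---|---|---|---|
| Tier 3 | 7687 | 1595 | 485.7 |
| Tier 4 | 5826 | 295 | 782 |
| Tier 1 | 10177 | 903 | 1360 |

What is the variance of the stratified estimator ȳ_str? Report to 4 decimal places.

Var(ȳ_str) = Σₕ Wₕ²(1 − fₕ)sₕ²/nₕ with Wₕ = Nₕ/N, N = 23690.
Tier 3: Wₕ = 0.32448290; term = 0.32448290²·(1 − 0.20749317)·485.7/1595 = 0.02540938.
Tier 4: Wₕ = 0.24592655; term = 0.24592655²·(1 − 0.05063508)·782/295 = 0.15220494.
Tier 1: Wₕ = 0.42959054; term = 0.42959054²·(1 − 0.08872949)·1360/903 = 0.25328409.
Sum = 0.43089841.

0.4309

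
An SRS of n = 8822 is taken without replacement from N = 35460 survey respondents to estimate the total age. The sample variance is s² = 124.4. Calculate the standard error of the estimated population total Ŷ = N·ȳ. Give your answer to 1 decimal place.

Var(Ŷ) = N²·Var(ȳ) = N²·(1 − n/N)·s²/n.
f = 8822/35460 = 0.24878737; Var(ȳ) = 0.75121263·124.4/8822 = 0.010592933.
Var(Ŷ) = 35460² · 0.010592933 = 1.3319677 × 10^7.
SE(Ŷ) = √(1.3319677 × 10^7) = 3649.6.

3649.6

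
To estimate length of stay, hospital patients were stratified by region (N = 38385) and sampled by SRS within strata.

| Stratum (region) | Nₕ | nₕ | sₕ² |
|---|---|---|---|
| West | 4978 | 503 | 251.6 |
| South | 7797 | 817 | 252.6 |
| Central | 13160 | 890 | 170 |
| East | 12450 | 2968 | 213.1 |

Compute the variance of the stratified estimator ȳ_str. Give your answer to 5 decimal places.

Var(ȳ_str) = Σₕ Wₕ²(1 − fₕ)sₕ²/nₕ with Wₕ = Nₕ/N, N = 38385.
West: Wₕ = 0.12968608; term = 0.12968608²·(1 − 0.10104460)·251.6/503 = 0.0075625367.
South: Wₕ = 0.20312622; term = 0.20312622²·(1 − 0.10478389)·252.6/817 = 0.011420133.
Central: Wₕ = 0.34284226; term = 0.34284226²·(1 − 0.06762918)·170/890 = 0.020933232.
East: Wₕ = 0.32434545; term = 0.32434545²·(1 − 0.23839357)·213.1/2968 = 0.005752621.
Sum = 0.045668523.

0.04567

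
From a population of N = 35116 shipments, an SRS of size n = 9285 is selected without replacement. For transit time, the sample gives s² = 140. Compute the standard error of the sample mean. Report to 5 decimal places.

Under SRS without replacement, Var(ȳ) = (1 − f)·s²/n with f = n/N = 9285/35116 = 0.26440939.
Var(ȳ) = (1 − 0.26440939)·140/9285 = 0.73559061·0.015078083 = 0.011091296.
SE(ȳ) = √(0.011091296) = 0.10532.

0.10532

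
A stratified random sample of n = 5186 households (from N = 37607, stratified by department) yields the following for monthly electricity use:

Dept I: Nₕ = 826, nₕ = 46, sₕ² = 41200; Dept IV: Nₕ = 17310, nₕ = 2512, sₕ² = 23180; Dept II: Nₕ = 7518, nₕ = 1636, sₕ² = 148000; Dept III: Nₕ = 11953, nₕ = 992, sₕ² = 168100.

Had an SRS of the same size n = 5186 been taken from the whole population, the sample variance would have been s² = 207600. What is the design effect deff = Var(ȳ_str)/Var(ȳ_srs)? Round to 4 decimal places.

0.5971

Var(ȳ_str) = Σ Wₕ²(1−fₕ)sₕ²/nₕ with Wₕ = Nₕ/37607:
  Dept I: (826/37607)²·(1−46/826)·41200/46 = 0.40801549
  Dept IV: (17310/37607)²·(1−2512/17310)·23180/2512 = 1.6713081
  Dept II: (7518/37607)²·(1−1636/7518)·148000/1636 = 2.8285794
  Dept III: (11953/37607)²·(1−992/11953)·168100/992 = 15.698052
  → Var(ȳ_str) = 20.605955.
Var(ȳ_srs) = (1 − 5186/37607)·207600/5186 = 34.510603.
deff = 20.605955 / 34.510603 = 0.5971.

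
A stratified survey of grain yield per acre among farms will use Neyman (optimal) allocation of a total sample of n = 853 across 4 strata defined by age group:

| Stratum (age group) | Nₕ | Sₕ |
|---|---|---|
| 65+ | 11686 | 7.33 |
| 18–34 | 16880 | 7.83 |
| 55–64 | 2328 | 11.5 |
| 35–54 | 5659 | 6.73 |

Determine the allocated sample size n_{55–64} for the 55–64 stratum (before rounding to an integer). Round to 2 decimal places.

Neyman allocation: nₕ = n·NₕSₕ / Σⱼ NⱼSⱼ.
Σ NⱼSⱼ = 11686·7.33 + 16880·7.83 + 2328·11.5 + 5659·6.73 = 282685.85.
n_{55–64} = 853·2328·11.5 / 282685.85 = 80.78.

80.78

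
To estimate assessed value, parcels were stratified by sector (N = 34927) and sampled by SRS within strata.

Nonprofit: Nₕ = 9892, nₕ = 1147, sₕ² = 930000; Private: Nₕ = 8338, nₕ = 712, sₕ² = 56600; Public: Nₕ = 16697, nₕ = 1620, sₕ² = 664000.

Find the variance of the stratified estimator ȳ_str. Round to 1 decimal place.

146.2

Var(ȳ_str) = Σₕ Wₕ²(1 − fₕ)sₕ²/nₕ with Wₕ = Nₕ/N, N = 34927.
Nonprofit: Wₕ = 0.28321929; term = 0.28321929²·(1 − 0.11595228)·930000/1147 = 57.496431.
Private: Wₕ = 0.23872649; term = 0.23872649²·(1 − 0.08539218)·56600/712 = 4.1435498.
Public: Wₕ = 0.47805423; term = 0.47805423²·(1 − 0.09702342)·664000/1620 = 84.583155.
Sum = 146.22314.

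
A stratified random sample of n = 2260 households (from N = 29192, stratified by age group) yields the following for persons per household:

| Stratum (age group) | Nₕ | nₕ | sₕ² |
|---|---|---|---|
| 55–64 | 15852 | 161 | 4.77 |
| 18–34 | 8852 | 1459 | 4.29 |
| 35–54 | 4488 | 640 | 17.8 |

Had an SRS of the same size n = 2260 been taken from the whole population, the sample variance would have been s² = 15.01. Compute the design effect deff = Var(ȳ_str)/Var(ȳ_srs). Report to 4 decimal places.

Var(ȳ_str) = Σ Wₕ²(1−fₕ)sₕ²/nₕ with Wₕ = Nₕ/29192:
  55–64: (15852/29192)²·(1−161/15852)·4.77/161 = 0.0086476776
  18–34: (8852/29192)²·(1−1459/8852)·4.29/1459 = 2.2580649 × 10^-4
  35–54: (4488/29192)²·(1−640/4488)·17.8/640 = 5.6363797 × 10^-4
  → Var(ȳ_str) = 0.0094371221.
Var(ȳ_srs) = (1 − 2260/29192)·15.01/2260 = 0.006127411.
deff = 0.0094371221 / 0.006127411 = 1.5401.

1.5401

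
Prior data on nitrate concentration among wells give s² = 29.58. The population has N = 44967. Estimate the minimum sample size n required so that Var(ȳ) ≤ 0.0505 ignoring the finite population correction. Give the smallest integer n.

Without fpc, n₀ = s²/D = 29.58/0.0505 = 585.7426.
Rounding up, n = 586.

586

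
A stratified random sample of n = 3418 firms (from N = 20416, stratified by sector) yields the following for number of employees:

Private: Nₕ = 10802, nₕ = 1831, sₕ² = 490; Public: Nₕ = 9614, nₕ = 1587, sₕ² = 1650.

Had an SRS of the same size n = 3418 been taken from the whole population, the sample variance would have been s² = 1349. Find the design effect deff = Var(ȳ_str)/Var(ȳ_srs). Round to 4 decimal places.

Var(ȳ_str) = Σ Wₕ²(1−fₕ)sₕ²/nₕ with Wₕ = Nₕ/20416:
  Private: (10802/20416)²·(1−1831/10802)·490/1831 = 0.062217342
  Public: (9614/20416)²·(1−1587/9614)·1650/1587 = 0.19249661
  → Var(ȳ_str) = 0.25471395.
Var(ȳ_srs) = (1 − 3418/20416)·1349/3418 = 0.32859962.
deff = 0.25471395 / 0.32859962 = 0.7751.

0.7751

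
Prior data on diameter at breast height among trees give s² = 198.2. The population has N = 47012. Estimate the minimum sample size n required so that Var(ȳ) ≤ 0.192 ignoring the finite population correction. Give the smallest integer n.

1033

Without fpc, n₀ = s²/D = 198.2/0.192 = 1032.2917.
Rounding up, n = 1033.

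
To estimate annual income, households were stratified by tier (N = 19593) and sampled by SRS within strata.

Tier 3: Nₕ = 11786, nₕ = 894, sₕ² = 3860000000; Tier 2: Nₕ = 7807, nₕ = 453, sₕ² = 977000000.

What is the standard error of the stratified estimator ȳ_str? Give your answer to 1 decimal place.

1329.1

Var(ȳ_str) = Σₕ Wₕ²(1 − fₕ)sₕ²/nₕ with Wₕ = Nₕ/N, N = 19593.
Tier 3: Wₕ = 0.60154137; term = 0.60154137²·(1 − 0.07585271)·3860000000/894 = 1.4438497 × 10^6.
Tier 2: Wₕ = 0.39845863; term = 0.39845863²·(1 − 0.05802485)·977000000/453 = 322553.89.
Sum = 1.7664036 × 10^6.
SE = √(1.7664036 × 10^6) = 1329.1.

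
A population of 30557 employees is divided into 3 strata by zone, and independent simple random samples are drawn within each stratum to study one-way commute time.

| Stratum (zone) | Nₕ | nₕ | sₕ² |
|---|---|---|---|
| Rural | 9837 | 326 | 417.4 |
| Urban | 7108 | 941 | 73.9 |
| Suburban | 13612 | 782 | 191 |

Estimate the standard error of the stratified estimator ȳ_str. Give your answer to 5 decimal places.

0.42150

Var(ȳ_str) = Σₕ Wₕ²(1 − fₕ)sₕ²/nₕ with Wₕ = Nₕ/N, N = 30557.
Rural: Wₕ = 0.32192296; term = 0.32192296²·(1 − 0.03314019)·417.4/326 = 0.1282928.
Urban: Wₕ = 0.23261446; term = 0.23261446²·(1 − 0.13238604)·73.9/941 = 0.0036868439.
Suburban: Wₕ = 0.44546258; term = 0.44546258²·(1 − 0.05744931)·191/782 = 0.045682912.
Sum = 0.17766256.
SE = √(0.17766256) = 0.42150.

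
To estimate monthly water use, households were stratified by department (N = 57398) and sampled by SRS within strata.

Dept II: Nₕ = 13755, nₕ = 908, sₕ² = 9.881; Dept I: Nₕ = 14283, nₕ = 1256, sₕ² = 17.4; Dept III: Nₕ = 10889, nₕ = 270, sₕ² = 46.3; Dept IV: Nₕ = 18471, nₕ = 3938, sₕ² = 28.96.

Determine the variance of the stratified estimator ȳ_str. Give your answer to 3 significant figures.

0.00798

Var(ȳ_str) = Σₕ Wₕ²(1 − fₕ)sₕ²/nₕ with Wₕ = Nₕ/N, N = 57398.
Dept II: Wₕ = 0.23964250; term = 0.23964250²·(1 − 0.06601236)·9.881/908 = 5.8369215 × 10^-4.
Dept I: Wₕ = 0.24884142; term = 0.24884142²·(1 − 0.08793671)·17.4/1256 = 7.8240198 × 10^-4.
Dept III: Wₕ = 0.18971044; term = 0.18971044²·(1 − 0.02479567)·46.3/270 = 0.0060185978.
Dept IV: Wₕ = 0.32180564; term = 0.32180564²·(1 − 0.21319907)·28.96/3938 = 5.9920442 × 10^-4.
Sum = 0.0079838964.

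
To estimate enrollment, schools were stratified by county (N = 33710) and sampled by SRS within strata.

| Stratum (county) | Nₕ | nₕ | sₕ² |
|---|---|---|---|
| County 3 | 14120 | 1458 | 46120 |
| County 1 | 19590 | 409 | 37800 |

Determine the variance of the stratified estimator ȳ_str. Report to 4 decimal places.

Var(ȳ_str) = Σₕ Wₕ²(1 − fₕ)sₕ²/nₕ with Wₕ = Nₕ/N, N = 33710.
County 3: Wₕ = 0.41886681; term = 0.41886681²·(1 − 0.10325779)·46120/1458 = 4.9768125.
County 1: Wₕ = 0.58113319; term = 0.58113319²·(1 − 0.02087800)·37800/409 = 30.560233.
Sum = 35.537046.

35.5370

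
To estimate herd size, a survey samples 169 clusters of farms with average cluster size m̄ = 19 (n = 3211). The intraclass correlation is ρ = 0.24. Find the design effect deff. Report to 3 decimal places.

deff = 1 + (19 − 1)·0.24 = 1 + 4.32 = 5.32.

5.320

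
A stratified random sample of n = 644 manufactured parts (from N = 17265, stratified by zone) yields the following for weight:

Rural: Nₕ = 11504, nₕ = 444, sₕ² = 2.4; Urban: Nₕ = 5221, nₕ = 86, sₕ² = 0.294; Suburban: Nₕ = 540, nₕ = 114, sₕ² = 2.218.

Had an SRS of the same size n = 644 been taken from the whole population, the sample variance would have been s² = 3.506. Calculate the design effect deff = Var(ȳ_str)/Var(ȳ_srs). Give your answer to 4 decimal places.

Var(ȳ_str) = Σ Wₕ²(1−fₕ)sₕ²/nₕ with Wₕ = Nₕ/17265:
  Rural: (11504/17265)²·(1−444/11504)·2.4/444 = 0.0023072736
  Urban: (5221/17265)²·(1−86/5221)·0.294/86 = 3.0747503 × 10^-4
  Suburban: (540/17265)²·(1−114/540)·2.218/114 = 1.5015054 × 10^-5
  → Var(ȳ_str) = 0.0026297637.
Var(ȳ_srs) = (1 − 644/17265)·3.506/644 = 0.0052410296.
deff = 0.0026297637 / 0.0052410296 = 0.5018.

0.5018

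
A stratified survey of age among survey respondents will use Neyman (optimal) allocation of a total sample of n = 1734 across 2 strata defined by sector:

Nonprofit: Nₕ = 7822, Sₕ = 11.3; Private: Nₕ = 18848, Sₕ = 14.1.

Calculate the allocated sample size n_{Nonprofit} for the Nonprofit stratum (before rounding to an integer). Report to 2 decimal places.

432.78

Neyman allocation: nₕ = n·NₕSₕ / Σⱼ NⱼSⱼ.
Σ NⱼSⱼ = 7822·11.3 + 18848·14.1 = 354145.4.
n_{Nonprofit} = 1734·7822·11.3 / 354145.4 = 432.78.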